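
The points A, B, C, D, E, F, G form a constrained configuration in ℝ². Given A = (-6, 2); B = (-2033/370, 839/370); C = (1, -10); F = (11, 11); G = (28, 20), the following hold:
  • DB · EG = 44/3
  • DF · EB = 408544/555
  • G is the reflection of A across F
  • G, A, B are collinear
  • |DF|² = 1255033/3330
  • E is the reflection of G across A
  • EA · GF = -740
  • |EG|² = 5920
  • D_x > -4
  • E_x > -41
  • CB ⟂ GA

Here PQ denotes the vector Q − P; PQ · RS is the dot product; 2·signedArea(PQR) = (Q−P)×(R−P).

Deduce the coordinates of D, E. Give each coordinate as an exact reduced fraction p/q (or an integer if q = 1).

1. E_x = -40  [E is the reflection of G across A]
2. E_y = -16  [E is the reflection of G across A]
   → E = (-40, -16)
3. D_x = -3883/1110  [line -12767/370·x + -6759/370·y + -17273/111 = 0 ∩ |DF|² = 1255033/3330]
4. D_y = -707/370  [line -12767/370·x + -6759/370·y + -17273/111 = 0 ∩ |DF|² = 1255033/3330]
   → D = (-3883/1110, -707/370)

D = (-3883/1110, -707/370)
E = (-40, -16)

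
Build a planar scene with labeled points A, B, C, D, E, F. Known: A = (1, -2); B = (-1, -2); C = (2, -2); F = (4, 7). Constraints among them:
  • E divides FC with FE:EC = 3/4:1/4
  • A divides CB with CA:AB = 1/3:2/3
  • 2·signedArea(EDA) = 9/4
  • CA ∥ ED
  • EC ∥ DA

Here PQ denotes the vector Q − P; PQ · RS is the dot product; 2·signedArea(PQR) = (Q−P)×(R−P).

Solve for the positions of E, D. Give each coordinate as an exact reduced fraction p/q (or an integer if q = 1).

D = (3/2, 1/4)
E = (5/2, 1/4)

1. E_x = 5/2  [E divides FC with FE:EC = 3/4:1/4]
2. E_y = 1/4  [E divides FC with FE:EC = 3/4:1/4]
   → E = (5/2, 1/4)
3. D_x = 3/2  [EC ∥ DA ∩ CA ∥ ED]
4. D_y = 1/4  [EC ∥ DA ∩ CA ∥ ED]
   → D = (3/2, 1/4)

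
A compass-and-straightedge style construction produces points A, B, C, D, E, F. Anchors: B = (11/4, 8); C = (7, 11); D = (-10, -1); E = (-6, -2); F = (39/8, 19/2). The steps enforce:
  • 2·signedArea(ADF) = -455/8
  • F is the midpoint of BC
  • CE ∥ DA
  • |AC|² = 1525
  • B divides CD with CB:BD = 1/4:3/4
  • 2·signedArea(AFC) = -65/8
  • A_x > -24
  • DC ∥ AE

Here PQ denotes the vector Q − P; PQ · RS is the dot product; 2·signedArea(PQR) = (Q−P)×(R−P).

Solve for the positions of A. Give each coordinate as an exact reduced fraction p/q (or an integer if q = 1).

A = (-23, -14)

1. A_x = -23  [DC ∥ AE ∩ CE ∥ DA]
2. A_y = -14  [DC ∥ AE ∩ CE ∥ DA]
   → A = (-23, -14)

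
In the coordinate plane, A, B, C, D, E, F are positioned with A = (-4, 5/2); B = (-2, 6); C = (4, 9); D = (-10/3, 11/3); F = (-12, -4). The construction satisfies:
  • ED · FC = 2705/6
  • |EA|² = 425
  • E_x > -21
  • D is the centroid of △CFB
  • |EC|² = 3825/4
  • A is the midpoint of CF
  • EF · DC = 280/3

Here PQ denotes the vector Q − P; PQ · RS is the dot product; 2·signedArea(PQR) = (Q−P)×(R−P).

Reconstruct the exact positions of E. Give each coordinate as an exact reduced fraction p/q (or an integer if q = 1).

E = (-20, -21/2)

1. E_x = -20  [ED · FC = 2705/6 ∩ EF · DC = 280/3]
2. E_y = -21/2  [ED · FC = 2705/6 ∩ EF · DC = 280/3]
   → E = (-20, -21/2)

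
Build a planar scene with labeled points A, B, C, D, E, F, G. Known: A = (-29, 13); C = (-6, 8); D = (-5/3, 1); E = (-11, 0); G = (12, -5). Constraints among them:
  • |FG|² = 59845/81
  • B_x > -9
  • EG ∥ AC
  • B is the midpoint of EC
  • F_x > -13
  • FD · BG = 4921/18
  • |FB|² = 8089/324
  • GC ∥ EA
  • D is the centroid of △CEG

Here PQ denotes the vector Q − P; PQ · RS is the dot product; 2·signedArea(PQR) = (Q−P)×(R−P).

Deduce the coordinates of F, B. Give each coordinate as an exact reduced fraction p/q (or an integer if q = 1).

B = (-17/2, 4)
F = (-110/9, 22/3)

1. B_x = -17/2  [B is the midpoint of EC]
2. B_y = 4  [B is the midpoint of EC]
   → B = (-17/2, 4)
3. F_x = -110/9  [line -41/2·x + 9·y + -2849/9 = 0 ∩ |FB|² = 8089/324]
4. F_y = 22/3  [line -41/2·x + 9·y + -2849/9 = 0 ∩ |FB|² = 8089/324]
   → F = (-110/9, 22/3)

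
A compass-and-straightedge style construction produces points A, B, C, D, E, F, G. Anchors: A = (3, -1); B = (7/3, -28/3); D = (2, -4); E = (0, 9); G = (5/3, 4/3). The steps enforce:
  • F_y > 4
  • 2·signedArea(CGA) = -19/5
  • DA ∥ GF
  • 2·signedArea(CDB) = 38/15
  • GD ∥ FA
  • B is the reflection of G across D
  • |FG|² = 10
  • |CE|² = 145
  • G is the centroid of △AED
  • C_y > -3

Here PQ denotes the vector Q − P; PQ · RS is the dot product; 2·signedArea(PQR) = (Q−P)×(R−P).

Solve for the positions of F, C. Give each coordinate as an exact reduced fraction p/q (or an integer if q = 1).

C = (12/5, -14/5)
F = (8/3, 13/3)

1. F_x = 8/3  [GD ∥ FA ∩ DA ∥ GF]
2. F_y = 13/3  [GD ∥ FA ∩ DA ∥ GF]
   → F = (8/3, 13/3)
3. C_x = 12/5  [2·signedArea(CDB) = 38/15 ∩ 2·signedArea(CGA) = -19/5]
4. C_y = -14/5  [2·signedArea(CDB) = 38/15 ∩ 2·signedArea(CGA) = -19/5]
   → C = (12/5, -14/5)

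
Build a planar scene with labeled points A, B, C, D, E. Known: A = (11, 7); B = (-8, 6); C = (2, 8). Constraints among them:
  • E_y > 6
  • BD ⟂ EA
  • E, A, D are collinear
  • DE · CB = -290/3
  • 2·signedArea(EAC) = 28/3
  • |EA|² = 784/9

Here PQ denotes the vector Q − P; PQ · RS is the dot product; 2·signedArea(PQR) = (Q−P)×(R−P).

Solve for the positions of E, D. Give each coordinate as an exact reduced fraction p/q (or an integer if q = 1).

1. E_x = 5/3  [line -1·x + -9·y + 194/3 = 0 ∩ |EA|² = 784/9]
2. E_y = 7  [line -1·x + -9·y + 194/3 = 0 ∩ |EA|² = 784/9]
   → E = (5/3, 7)
3. D_x = -8  [E, A, D are collinear ∩ BD ⟂ EA]
4. D_y = 7  [E, A, D are collinear ∩ BD ⟂ EA]
   → D = (-8, 7)

D = (-8, 7)
E = (5/3, 7)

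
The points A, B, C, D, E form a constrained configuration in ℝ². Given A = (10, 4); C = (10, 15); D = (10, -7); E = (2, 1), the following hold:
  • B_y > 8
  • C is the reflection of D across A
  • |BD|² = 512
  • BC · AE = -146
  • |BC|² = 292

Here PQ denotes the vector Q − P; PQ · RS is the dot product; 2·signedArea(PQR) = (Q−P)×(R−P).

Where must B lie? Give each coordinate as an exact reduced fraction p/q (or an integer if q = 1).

B = (-6, 9)

1. B_x = -6  [line 8·x + 3·y + 21 = 0 ∩ |BD|² = 512]
2. B_y = 9  [line 8·x + 3·y + 21 = 0 ∩ |BD|² = 512]
   → B = (-6, 9)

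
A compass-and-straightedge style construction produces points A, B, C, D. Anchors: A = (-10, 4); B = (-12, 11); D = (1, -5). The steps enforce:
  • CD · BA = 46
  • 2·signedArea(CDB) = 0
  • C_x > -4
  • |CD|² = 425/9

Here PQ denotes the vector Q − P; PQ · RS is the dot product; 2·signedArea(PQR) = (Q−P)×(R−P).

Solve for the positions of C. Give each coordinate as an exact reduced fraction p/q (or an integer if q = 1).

1. C_x = -10/3  [2·signedArea(CDB) = 0 ∩ CD · BA = 46]
2. C_y = 1/3  [2·signedArea(CDB) = 0 ∩ CD · BA = 46]
   → C = (-10/3, 1/3)

C = (-10/3, 1/3)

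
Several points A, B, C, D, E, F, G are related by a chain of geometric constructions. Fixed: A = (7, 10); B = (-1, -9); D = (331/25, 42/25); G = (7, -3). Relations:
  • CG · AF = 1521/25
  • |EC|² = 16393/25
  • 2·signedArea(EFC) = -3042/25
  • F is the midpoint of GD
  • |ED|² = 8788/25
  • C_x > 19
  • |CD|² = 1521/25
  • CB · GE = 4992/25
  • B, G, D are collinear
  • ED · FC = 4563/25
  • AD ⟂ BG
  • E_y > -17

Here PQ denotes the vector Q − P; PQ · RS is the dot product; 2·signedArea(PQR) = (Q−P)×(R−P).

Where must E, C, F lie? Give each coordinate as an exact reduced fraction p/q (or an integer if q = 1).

C = (487/25, 159/25)
E = (7, -16)
F = (253/25, -33/50)

1. F_x = 253/25  [F is the midpoint of GD]
2. F_y = -33/50  [F is the midpoint of GD]
   → F = (253/25, -33/50)
3. C_x = 487/25  [line -78/25·x + 533/50·y + -351/50 = 0 ∩ |CD|² = 1521/25]
4. C_y = 159/25  [line -78/25·x + 533/50·y + -351/50 = 0 ∩ |CD|² = 1521/25]
   → C = (487/25, 159/25)
5. E_x = 7  [2·signedArea(EFC) = -3042/25 ∩ ED · FC = 4563/25]
6. E_y = -16  [2·signedArea(EFC) = -3042/25 ∩ ED · FC = 4563/25]
   → E = (7, -16)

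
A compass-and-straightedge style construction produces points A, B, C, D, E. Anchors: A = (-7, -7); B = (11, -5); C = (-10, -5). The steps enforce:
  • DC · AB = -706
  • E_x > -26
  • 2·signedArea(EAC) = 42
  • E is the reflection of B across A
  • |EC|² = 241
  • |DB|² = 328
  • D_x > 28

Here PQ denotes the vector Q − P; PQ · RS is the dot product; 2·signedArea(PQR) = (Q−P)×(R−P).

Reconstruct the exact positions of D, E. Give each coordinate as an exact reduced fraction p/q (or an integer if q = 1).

D = (29, -3)
E = (-25, -9)

1. D_x = 29  [line -18·x + -2·y + 516 = 0 ∩ |DB|² = 328]
2. D_y = -3  [line -18·x + -2·y + 516 = 0 ∩ |DB|² = 328]
   → D = (29, -3)
3. E_x = -25  [E is the reflection of B across A]
4. E_y = -9  [E is the reflection of B across A]
   → E = (-25, -9)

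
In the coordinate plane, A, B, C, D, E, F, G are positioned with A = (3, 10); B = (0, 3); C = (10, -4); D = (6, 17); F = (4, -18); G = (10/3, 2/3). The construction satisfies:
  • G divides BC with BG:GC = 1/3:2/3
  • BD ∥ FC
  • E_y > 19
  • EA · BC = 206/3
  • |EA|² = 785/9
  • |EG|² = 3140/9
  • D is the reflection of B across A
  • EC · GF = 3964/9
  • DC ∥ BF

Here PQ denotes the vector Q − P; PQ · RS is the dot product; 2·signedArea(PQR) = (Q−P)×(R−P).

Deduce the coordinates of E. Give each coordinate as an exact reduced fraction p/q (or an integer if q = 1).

E = (8/3, 58/3)

1. E_x = 8/3  [EC · GF = 3964/9 ∩ EA · BC = 206/3]
2. E_y = 58/3  [EC · GF = 3964/9 ∩ EA · BC = 206/3]
   → E = (8/3, 58/3)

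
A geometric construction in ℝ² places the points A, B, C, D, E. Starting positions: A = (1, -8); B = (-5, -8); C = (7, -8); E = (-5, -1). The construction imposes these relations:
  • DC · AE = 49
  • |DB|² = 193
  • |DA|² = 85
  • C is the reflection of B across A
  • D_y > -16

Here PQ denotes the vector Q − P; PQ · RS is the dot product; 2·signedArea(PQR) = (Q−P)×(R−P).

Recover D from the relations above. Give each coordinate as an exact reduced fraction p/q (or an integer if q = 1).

1. D_x = 7  [line 6·x + -7·y + -147 = 0 ∩ |DB|² = 193]
2. D_y = -15  [line 6·x + -7·y + -147 = 0 ∩ |DB|² = 193]
   → D = (7, -15)

D = (7, -15)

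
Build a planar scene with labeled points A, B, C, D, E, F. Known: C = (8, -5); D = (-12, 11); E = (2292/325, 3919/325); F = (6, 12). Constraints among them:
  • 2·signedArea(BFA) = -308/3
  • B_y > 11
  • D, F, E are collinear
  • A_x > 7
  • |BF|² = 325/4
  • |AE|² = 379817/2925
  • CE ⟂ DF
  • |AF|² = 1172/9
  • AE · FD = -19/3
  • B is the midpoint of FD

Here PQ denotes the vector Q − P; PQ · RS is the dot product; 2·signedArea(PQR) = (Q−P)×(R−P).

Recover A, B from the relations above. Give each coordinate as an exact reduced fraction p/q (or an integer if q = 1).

1. A_x = 22/3  [line 18·x + 1·y + -398/3 = 0 ∩ |AE|² = 379817/2925]
2. A_y = 2/3  [line 18·x + 1·y + -398/3 = 0 ∩ |AE|² = 379817/2925]
   → A = (22/3, 2/3)
3. B_x = -3  [B is the midpoint of FD]
4. B_y = 23/2  [B is the midpoint of FD]
   → B = (-3, 23/2)

A = (22/3, 2/3)
B = (-3, 23/2)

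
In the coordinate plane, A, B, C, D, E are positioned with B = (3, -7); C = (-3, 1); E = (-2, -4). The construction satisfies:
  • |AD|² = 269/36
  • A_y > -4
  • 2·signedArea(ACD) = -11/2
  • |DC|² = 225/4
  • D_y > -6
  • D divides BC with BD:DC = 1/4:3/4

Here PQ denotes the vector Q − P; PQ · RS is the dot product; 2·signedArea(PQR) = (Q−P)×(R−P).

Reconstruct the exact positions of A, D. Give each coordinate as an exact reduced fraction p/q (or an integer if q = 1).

A = (-2/3, -10/3)
D = (3/2, -5)

1. D_x = 3/2  [D divides BC with BD:DC = 1/4:3/4]
2. D_y = -5  [D divides BC with BD:DC = 1/4:3/4]
   → D = (3/2, -5)
3. A_x = -2/3  [line 6·x + 9/2·y + 19 = 0 ∩ |AD|² = 269/36]
4. A_y = -10/3  [line 6·x + 9/2·y + 19 = 0 ∩ |AD|² = 269/36]
   → A = (-2/3, -10/3)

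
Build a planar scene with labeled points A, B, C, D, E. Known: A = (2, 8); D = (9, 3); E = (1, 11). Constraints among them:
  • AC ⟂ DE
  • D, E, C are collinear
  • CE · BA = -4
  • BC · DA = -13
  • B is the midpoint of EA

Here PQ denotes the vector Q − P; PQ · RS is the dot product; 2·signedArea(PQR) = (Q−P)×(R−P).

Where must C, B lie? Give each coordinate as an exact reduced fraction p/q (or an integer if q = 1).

1. C_x = 3  [D, E, C are collinear ∩ AC ⟂ DE]
2. C_y = 9  [D, E, C are collinear ∩ AC ⟂ DE]
   → C = (3, 9)
3. B_x = 3/2  [B is the midpoint of EA]
4. B_y = 19/2  [B is the midpoint of EA]
   → B = (3/2, 19/2)

B = (3/2, 19/2)
C = (3, 9)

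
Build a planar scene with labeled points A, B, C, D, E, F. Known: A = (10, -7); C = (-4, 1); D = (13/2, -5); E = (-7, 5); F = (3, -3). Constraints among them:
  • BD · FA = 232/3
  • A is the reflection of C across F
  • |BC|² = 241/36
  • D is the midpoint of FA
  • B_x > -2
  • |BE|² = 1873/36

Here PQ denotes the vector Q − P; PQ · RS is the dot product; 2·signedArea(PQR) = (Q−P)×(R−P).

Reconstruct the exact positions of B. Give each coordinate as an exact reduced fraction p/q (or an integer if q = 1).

B = (-3/2, 1/3)

1. B_x = -3/2  [line -7·x + 4·y + -71/6 = 0 ∩ |BC|² = 241/36]
2. B_y = 1/3  [line -7·x + 4·y + -71/6 = 0 ∩ |BC|² = 241/36]
   → B = (-3/2, 1/3)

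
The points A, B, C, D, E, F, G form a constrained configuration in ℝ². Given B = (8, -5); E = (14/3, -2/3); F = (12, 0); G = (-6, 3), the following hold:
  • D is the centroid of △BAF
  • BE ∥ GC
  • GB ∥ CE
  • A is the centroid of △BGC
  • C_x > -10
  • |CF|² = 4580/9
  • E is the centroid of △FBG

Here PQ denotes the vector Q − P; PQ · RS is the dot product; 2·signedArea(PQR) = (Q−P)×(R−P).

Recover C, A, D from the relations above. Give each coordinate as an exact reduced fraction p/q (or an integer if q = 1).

1. C_x = -28/3  [GB ∥ CE ∩ BE ∥ GC]
2. C_y = 22/3  [GB ∥ CE ∩ BE ∥ GC]
   → C = (-28/3, 22/3)
3. A_x = -22/9  [A is the centroid of △BGC]
4. A_y = 16/9  [A is the centroid of △BGC]
   → A = (-22/9, 16/9)
5. D_x = 158/27  [D is the centroid of △BAF]
6. D_y = -29/27  [D is the centroid of △BAF]
   → D = (158/27, -29/27)

A = (-22/9, 16/9)
C = (-28/3, 22/3)
D = (158/27, -29/27)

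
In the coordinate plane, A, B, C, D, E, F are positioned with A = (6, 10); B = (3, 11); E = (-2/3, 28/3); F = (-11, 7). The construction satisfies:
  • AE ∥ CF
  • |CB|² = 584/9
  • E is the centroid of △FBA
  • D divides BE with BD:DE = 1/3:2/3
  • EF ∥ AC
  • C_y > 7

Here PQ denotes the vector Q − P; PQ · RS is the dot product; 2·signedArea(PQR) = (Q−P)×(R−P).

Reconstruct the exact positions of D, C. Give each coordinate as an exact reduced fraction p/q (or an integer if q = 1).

C = (-13/3, 23/3)
D = (16/9, 94/9)

1. D_x = 16/9  [D divides BE with BD:DE = 1/3:2/3]
2. D_y = 94/9  [D divides BE with BD:DE = 1/3:2/3]
   → D = (16/9, 94/9)
3. C_x = -13/3  [AE ∥ CF ∩ EF ∥ AC]
4. C_y = 23/3  [AE ∥ CF ∩ EF ∥ AC]
   → C = (-13/3, 23/3)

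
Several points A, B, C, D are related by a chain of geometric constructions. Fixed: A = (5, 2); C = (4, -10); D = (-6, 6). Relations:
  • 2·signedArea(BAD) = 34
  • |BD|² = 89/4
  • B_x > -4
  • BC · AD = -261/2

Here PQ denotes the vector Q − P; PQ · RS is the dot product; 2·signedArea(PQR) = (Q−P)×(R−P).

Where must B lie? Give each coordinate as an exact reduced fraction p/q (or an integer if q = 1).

1. B_x = -7/2  [2·signedArea(BAD) = 34 ∩ BC · AD = -261/2]
2. B_y = 2  [2·signedArea(BAD) = 34 ∩ BC · AD = -261/2]
   → B = (-7/2, 2)

B = (-7/2, 2)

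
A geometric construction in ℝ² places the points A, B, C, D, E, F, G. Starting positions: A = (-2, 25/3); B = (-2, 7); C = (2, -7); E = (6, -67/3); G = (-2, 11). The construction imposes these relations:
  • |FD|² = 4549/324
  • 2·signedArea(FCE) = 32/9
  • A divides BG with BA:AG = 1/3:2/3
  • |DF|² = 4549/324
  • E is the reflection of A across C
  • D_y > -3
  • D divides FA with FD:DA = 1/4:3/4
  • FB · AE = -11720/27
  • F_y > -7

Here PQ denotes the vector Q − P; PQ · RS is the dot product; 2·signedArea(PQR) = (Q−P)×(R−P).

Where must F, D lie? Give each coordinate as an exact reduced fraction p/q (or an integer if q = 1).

1. F_x = 2  [2·signedArea(FCE) = 32/9 ∩ FB · AE = -11720/27]
2. F_y = -55/9  [2·signedArea(FCE) = 32/9 ∩ FB · AE = -11720/27]
   → F = (2, -55/9)
3. D_x = 1  [D divides FA with FD:DA = 1/4:3/4]
4. D_y = -5/2  [D divides FA with FD:DA = 1/4:3/4]
   → D = (1, -5/2)

D = (1, -5/2)
F = (2, -55/9)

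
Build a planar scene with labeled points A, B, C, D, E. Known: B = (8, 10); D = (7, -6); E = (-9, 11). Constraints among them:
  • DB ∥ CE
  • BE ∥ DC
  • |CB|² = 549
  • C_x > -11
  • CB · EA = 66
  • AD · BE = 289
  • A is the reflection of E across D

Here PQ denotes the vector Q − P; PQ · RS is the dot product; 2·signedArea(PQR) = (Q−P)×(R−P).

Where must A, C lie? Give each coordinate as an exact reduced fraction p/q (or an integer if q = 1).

1. A_x = 23  [A is the reflection of E across D]
2. A_y = -23  [A is the reflection of E across D]
   → A = (23, -23)
3. C_x = -10  [DB ∥ CE ∩ BE ∥ DC]
4. C_y = -5  [DB ∥ CE ∩ BE ∥ DC]
   → C = (-10, -5)

A = (23, -23)
C = (-10, -5)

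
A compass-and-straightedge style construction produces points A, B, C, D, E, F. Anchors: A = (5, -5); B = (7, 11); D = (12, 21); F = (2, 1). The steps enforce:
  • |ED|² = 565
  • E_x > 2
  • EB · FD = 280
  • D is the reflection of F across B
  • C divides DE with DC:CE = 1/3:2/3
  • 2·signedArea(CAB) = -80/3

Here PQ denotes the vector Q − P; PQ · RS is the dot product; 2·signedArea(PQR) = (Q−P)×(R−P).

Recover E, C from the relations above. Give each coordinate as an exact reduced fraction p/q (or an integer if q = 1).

1. E_x = 3  [line -10·x + -20·y + 10 = 0 ∩ |ED|² = 565]
2. E_y = -1  [line -10·x + -20·y + 10 = 0 ∩ |ED|² = 565]
   → E = (3, -1)
3. C_x = 9  [C divides DE with DC:CE = 1/3:2/3]
4. C_y = 41/3  [C divides DE with DC:CE = 1/3:2/3]
   → C = (9, 41/3)

C = (9, 41/3)
E = (3, -1)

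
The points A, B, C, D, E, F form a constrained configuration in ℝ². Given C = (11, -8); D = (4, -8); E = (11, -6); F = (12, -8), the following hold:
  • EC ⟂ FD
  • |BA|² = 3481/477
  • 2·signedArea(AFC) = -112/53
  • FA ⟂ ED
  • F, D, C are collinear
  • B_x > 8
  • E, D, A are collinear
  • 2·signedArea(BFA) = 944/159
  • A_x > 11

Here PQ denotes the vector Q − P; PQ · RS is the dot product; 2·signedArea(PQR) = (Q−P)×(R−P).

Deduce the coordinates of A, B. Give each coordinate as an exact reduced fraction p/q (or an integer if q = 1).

A = (604/53, -312/53)
B = (1399/159, -1054/159)

1. A_x = 604/53  [E, D, A are collinear ∩ FA ⟂ ED]
2. A_y = -312/53  [E, D, A are collinear ∩ FA ⟂ ED]
   → A = (604/53, -312/53)
3. B_x = 1399/159  [line -112/53·x + -32/53·y + 2320/159 = 0 ∩ |BA|² = 3481/477]
4. B_y = -1054/159  [line -112/53·x + -32/53·y + 2320/159 = 0 ∩ |BA|² = 3481/477]
   → B = (1399/159, -1054/159)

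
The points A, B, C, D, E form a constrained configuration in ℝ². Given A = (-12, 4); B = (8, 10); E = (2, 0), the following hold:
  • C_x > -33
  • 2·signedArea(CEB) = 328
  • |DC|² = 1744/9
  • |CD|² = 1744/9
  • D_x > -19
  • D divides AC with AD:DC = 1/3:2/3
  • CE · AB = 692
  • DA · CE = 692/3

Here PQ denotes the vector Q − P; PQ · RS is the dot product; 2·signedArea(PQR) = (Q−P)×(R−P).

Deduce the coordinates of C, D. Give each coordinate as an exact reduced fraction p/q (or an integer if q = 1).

1. C_x = -32  [CE · AB = 692 ∩ 2·signedArea(CEB) = 328]
2. C_y = -2  [CE · AB = 692 ∩ 2·signedArea(CEB) = 328]
   → C = (-32, -2)
3. D_x = -56/3  [D divides AC with AD:DC = 1/3:2/3]
4. D_y = 2  [D divides AC with AD:DC = 1/3:2/3]
   → D = (-56/3, 2)

C = (-32, -2)
D = (-56/3, 2)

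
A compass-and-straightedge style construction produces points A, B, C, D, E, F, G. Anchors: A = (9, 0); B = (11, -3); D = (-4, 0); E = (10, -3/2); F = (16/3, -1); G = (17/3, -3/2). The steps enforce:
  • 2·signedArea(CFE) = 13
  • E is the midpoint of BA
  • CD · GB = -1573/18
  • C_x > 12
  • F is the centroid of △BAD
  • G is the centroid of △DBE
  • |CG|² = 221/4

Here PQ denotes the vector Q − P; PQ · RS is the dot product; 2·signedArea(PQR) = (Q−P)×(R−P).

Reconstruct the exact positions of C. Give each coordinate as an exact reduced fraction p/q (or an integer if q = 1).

1. C_x = 38/3  [2·signedArea(CFE) = 13 ∩ CD · GB = -1573/18]
2. C_y = 1  [2·signedArea(CFE) = 13 ∩ CD · GB = -1573/18]
   → C = (38/3, 1)

C = (38/3, 1)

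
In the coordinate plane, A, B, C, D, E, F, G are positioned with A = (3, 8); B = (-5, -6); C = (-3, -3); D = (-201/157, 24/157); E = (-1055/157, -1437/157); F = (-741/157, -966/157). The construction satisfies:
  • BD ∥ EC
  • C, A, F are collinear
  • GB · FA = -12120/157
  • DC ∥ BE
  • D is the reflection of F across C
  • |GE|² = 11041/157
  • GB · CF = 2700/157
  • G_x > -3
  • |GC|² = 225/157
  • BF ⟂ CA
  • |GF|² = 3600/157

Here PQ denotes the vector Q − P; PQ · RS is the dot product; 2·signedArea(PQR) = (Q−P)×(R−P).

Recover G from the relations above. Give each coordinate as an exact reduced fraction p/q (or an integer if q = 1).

G = (-381/157, -306/157)

1. G_x = -381/157  [line 270/157·x + 495/157·y + 1620/157 = 0 ∩ |GF|² = 3600/157]
2. G_y = -306/157  [line 270/157·x + 495/157·y + 1620/157 = 0 ∩ |GF|² = 3600/157]
   → G = (-381/157, -306/157)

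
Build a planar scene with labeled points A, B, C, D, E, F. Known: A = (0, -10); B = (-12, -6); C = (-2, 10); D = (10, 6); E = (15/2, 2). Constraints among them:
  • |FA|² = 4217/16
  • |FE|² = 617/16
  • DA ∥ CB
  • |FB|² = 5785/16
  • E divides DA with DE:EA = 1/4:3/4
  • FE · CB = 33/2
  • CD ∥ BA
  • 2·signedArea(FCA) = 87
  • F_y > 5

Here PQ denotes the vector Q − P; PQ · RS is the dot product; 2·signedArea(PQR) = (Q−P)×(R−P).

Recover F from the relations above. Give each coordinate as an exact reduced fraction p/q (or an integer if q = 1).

F = (11/4, 6)

1. F_x = 11/4  [2·signedArea(FCA) = 87 ∩ FE · CB = 33/2]
2. F_y = 6  [2·signedArea(FCA) = 87 ∩ FE · CB = 33/2]
   → F = (11/4, 6)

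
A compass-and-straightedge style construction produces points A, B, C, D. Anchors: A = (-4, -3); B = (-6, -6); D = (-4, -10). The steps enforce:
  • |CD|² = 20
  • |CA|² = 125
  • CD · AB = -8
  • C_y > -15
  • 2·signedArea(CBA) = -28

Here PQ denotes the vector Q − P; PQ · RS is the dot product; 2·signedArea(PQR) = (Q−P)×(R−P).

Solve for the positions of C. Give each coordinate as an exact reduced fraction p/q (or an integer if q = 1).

1. C_x = -2  [2·signedArea(CBA) = -28 ∩ CD · AB = -8]
2. C_y = -14  [2·signedArea(CBA) = -28 ∩ CD · AB = -8]
   → C = (-2, -14)

C = (-2, -14)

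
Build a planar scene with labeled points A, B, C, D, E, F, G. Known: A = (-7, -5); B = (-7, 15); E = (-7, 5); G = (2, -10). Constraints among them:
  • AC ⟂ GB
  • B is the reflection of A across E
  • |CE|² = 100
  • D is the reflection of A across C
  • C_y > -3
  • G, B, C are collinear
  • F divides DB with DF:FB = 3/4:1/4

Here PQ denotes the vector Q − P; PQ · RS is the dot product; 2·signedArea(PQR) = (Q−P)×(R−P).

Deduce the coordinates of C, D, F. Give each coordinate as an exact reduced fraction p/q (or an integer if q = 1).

C = (-221/353, -955/353)
D = (2029/353, -145/353)
F = (-1346/353, 3935/353)

1. C_x = -221/353  [G, B, C are collinear ∩ AC ⟂ GB]
2. C_y = -955/353  [G, B, C are collinear ∩ AC ⟂ GB]
   → C = (-221/353, -955/353)
3. D_x = 2029/353  [D is the reflection of A across C]
4. D_y = -145/353  [D is the reflection of A across C]
   → D = (2029/353, -145/353)
5. F_x = -1346/353  [F divides DB with DF:FB = 3/4:1/4]
6. F_y = 3935/353  [F divides DB with DF:FB = 3/4:1/4]
   → F = (-1346/353, 3935/353)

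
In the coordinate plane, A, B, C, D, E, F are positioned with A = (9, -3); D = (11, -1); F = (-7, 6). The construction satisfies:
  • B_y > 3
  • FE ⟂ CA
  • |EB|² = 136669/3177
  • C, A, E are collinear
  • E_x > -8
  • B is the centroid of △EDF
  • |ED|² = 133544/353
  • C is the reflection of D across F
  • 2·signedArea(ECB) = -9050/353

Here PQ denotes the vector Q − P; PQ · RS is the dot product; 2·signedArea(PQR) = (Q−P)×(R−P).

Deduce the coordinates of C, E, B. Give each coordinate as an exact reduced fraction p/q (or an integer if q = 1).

B = (-1259/1059, 3458/1059)
C = (-25, 13)
E = (-2671/353, 1693/353)

1. C_x = -25  [C is the reflection of D across F]
2. C_y = 13  [C is the reflection of D across F]
   → C = (-25, 13)
3. E_x = -2671/353  [C, A, E are collinear ∩ FE ⟂ CA]
4. E_y = 1693/353  [C, A, E are collinear ∩ FE ⟂ CA]
   → E = (-2671/353, 1693/353)
5. B_x = -1259/1059  [B is the centroid of △EDF]
6. B_y = 3458/1059  [B is the centroid of △EDF]
   → B = (-1259/1059, 3458/1059)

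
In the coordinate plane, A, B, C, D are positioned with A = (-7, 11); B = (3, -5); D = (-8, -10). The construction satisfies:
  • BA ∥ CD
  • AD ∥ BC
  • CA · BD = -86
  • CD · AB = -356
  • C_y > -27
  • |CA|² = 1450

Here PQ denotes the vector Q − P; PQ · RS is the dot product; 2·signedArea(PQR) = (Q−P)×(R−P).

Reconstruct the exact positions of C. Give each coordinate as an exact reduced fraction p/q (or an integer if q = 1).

C = (2, -26)

1. C_x = 2  [BA ∥ CD ∩ AD ∥ BC]
2. C_y = -26  [BA ∥ CD ∩ AD ∥ BC]
   → C = (2, -26)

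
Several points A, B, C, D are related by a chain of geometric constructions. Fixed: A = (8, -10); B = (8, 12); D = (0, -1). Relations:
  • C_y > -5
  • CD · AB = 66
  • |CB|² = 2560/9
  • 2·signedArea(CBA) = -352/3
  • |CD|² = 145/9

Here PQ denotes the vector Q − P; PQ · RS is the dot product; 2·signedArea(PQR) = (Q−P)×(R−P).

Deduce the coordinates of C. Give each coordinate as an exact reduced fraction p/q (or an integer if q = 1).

1. C_x = 8/3  [2·signedArea(CBA) = -352/3 ∩ CD · AB = 66]
2. C_y = -4  [2·signedArea(CBA) = -352/3 ∩ CD · AB = 66]
   → C = (8/3, -4)

C = (8/3, -4)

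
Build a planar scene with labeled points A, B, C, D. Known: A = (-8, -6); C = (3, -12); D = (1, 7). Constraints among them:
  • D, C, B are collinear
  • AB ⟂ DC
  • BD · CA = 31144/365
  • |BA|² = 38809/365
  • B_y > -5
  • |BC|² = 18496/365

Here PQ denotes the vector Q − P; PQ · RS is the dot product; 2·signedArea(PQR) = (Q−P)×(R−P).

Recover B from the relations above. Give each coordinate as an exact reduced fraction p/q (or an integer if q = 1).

B = (823/365, -1796/365)

1. B_x = 823/365  [D, C, B are collinear ∩ AB ⟂ DC]
2. B_y = -1796/365  [D, C, B are collinear ∩ AB ⟂ DC]
   → B = (823/365, -1796/365)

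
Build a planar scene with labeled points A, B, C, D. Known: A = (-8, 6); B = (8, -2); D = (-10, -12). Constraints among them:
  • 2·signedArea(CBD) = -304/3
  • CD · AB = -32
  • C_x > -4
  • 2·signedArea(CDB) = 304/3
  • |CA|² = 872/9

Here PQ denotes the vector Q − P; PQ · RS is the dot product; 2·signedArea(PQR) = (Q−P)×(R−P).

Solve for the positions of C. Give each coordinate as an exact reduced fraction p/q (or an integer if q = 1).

C = (-10/3, -8/3)

1. C_x = -10/3  [2·signedArea(CBD) = -304/3 ∩ CD · AB = -32]
2. C_y = -8/3  [2·signedArea(CBD) = -304/3 ∩ CD · AB = -32]
   → C = (-10/3, -8/3)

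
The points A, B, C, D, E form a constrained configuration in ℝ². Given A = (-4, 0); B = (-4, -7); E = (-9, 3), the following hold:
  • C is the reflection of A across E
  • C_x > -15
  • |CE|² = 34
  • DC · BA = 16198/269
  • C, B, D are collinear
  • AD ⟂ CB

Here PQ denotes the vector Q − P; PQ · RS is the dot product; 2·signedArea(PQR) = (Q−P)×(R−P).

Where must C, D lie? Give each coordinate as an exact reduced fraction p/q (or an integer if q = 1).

C = (-14, 6)
D = (-1986/269, -700/269)

1. C_x = -14  [C is the reflection of A across E]
2. C_y = 6  [C is the reflection of A across E]
   → C = (-14, 6)
3. D_x = -1986/269  [C, B, D are collinear ∩ AD ⟂ CB]
4. D_y = -700/269  [C, B, D are collinear ∩ AD ⟂ CB]
   → D = (-1986/269, -700/269)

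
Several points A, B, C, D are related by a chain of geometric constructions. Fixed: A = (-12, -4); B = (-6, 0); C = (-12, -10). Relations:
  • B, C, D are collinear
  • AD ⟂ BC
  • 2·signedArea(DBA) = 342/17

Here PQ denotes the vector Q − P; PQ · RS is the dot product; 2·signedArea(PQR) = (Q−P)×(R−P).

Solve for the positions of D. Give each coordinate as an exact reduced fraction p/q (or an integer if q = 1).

D = (-159/17, -95/17)

1. D_x = -159/17  [B, C, D are collinear ∩ AD ⟂ BC]
2. D_y = -95/17  [B, C, D are collinear ∩ AD ⟂ BC]
   → D = (-159/17, -95/17)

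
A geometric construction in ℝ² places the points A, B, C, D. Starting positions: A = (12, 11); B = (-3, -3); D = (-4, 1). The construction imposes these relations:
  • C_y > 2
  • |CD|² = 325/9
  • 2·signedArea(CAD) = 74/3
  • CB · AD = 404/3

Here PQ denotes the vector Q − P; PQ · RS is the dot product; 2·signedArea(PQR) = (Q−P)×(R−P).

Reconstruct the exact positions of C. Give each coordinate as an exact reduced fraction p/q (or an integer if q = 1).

1. C_x = 5/3  [2·signedArea(CAD) = 74/3 ∩ CB · AD = 404/3]
2. C_y = 3  [2·signedArea(CAD) = 74/3 ∩ CB · AD = 404/3]
   → C = (5/3, 3)

C = (5/3, 3)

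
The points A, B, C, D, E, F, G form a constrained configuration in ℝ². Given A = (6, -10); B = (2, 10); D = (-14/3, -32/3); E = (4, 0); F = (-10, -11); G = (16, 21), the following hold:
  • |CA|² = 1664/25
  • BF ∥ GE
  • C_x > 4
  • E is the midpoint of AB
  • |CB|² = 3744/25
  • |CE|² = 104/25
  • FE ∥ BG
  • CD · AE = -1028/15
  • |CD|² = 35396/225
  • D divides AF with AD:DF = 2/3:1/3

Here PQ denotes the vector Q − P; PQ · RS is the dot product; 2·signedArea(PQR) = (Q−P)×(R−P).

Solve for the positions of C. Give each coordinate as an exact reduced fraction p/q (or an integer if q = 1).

1. C_x = 22/5  [line 2·x + -10·y + -144/5 = 0 ∩ |CA|² = 1664/25]
2. C_y = -2  [line 2·x + -10·y + -144/5 = 0 ∩ |CA|² = 1664/25]
   → C = (22/5, -2)

C = (22/5, -2)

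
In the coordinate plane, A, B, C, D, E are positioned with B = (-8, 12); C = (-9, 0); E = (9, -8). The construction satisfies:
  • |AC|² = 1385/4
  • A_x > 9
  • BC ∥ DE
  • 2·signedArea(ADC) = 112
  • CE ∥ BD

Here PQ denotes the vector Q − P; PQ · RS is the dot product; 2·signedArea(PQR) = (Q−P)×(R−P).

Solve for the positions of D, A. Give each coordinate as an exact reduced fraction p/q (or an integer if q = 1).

1. D_x = 10  [BC ∥ DE ∩ CE ∥ BD]
2. D_y = 4  [BC ∥ DE ∩ CE ∥ BD]
   → D = (10, 4)
3. A_x = 19/2  [line 4·x + -19·y + -76 = 0 ∩ |AC|² = 1385/4]
4. A_y = -2  [line 4·x + -19·y + -76 = 0 ∩ |AC|² = 1385/4]
   → A = (19/2, -2)

A = (19/2, -2)
D = (10, 4)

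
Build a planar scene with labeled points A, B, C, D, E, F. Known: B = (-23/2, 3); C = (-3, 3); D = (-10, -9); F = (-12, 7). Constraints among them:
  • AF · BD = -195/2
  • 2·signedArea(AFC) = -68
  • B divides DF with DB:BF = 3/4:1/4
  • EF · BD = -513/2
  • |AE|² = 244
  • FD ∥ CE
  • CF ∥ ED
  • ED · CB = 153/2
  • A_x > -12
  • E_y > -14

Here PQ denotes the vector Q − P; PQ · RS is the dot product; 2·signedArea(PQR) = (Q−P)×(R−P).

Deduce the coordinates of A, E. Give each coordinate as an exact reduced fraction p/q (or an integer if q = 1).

A = (-11, -1)
E = (-1, -13)

1. A_x = -11  [2·signedArea(AFC) = -68 ∩ AF · BD = -195/2]
2. A_y = -1  [2·signedArea(AFC) = -68 ∩ AF · BD = -195/2]
   → A = (-11, -1)
3. E_x = -1  [CF ∥ ED ∩ FD ∥ CE]
4. E_y = -13  [CF ∥ ED ∩ FD ∥ CE]
   → E = (-1, -13)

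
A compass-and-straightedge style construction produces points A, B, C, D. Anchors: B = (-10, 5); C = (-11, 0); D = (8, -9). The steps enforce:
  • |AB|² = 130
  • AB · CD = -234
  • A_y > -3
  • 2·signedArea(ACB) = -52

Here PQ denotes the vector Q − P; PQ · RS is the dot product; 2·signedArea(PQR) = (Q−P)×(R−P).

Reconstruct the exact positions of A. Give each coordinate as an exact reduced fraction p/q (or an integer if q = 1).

A = (-1, -2)

1. A_x = -1  [2·signedArea(ACB) = -52 ∩ AB · CD = -234]
2. A_y = -2  [2·signedArea(ACB) = -52 ∩ AB · CD = -234]
   → A = (-1, -2)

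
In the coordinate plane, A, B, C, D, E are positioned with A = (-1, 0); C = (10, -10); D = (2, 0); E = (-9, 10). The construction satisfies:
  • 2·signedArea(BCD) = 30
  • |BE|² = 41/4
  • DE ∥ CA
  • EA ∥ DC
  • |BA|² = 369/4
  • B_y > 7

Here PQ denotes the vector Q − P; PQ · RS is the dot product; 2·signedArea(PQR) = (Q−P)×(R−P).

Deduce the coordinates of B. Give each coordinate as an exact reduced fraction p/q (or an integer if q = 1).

1. B_x = -7  [line -10·x + -8·y + -10 = 0 ∩ |BA|² = 369/4]
2. B_y = 15/2  [line -10·x + -8·y + -10 = 0 ∩ |BA|² = 369/4]
   → B = (-7, 15/2)

B = (-7, 15/2)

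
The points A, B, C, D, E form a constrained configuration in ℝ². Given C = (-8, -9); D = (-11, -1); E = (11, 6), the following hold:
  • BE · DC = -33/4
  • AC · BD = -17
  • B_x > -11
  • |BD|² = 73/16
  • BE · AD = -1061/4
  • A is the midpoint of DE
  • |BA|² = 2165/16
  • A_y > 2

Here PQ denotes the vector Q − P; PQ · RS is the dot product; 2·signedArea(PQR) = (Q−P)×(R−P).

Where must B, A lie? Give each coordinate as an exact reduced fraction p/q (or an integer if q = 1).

1. B_x = -41/4  [line -3·x + 8·y + -27/4 = 0 ∩ |BD|² = 73/16]
2. B_y = -3  [line -3·x + 8·y + -27/4 = 0 ∩ |BD|² = 73/16]
   → B = (-41/4, -3)
3. A_x = 0  [BE · AD = -1061/4 ∩ A is the midpoint of DE]
4. A_y = 5/2  [BE · AD = -1061/4 ∩ A is the midpoint of DE]
   → A = (0, 5/2)

A = (0, 5/2)
B = (-41/4, -3)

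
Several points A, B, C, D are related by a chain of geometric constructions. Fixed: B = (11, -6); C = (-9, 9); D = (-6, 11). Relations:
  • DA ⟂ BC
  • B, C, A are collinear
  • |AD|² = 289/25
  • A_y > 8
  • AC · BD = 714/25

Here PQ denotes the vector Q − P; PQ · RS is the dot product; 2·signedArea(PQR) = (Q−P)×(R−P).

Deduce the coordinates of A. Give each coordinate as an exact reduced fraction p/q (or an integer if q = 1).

1. A_x = -201/25  [B, C, A are collinear ∩ DA ⟂ BC]
2. A_y = 207/25  [B, C, A are collinear ∩ DA ⟂ BC]
   → A = (-201/25, 207/25)

A = (-201/25, 207/25)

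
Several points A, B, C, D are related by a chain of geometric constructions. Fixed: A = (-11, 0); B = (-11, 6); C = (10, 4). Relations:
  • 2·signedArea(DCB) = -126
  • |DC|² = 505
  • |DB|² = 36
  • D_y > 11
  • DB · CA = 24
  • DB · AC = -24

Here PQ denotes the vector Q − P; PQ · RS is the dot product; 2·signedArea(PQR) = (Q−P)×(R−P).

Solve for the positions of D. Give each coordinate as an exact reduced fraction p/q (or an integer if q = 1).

D = (-11, 12)

1. D_x = -11  [2·signedArea(DCB) = -126 ∩ DB · CA = 24]
2. D_y = 12  [2·signedArea(DCB) = -126 ∩ DB · CA = 24]
   → D = (-11, 12)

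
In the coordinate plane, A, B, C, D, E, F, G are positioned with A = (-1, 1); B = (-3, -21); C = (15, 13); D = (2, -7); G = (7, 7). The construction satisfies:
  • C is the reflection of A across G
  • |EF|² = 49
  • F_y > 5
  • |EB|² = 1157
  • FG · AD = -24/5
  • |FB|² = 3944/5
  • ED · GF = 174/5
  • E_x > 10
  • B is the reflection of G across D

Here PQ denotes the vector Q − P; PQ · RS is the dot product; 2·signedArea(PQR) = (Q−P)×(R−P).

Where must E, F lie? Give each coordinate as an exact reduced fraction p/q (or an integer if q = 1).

E = (11, 10)
F = (27/5, 29/5)

1. F_x = 27/5  [line -3·x + 8·y + -151/5 = 0 ∩ |FB|² = 3944/5]
2. F_y = 29/5  [line -3·x + 8·y + -151/5 = 0 ∩ |FB|² = 3944/5]
   → F = (27/5, 29/5)
3. E_x = 11  [line 8/5·x + 6/5·y + -148/5 = 0 ∩ |EF|² = 49]
4. E_y = 10  [line 8/5·x + 6/5·y + -148/5 = 0 ∩ |EF|² = 49]
   → E = (11, 10)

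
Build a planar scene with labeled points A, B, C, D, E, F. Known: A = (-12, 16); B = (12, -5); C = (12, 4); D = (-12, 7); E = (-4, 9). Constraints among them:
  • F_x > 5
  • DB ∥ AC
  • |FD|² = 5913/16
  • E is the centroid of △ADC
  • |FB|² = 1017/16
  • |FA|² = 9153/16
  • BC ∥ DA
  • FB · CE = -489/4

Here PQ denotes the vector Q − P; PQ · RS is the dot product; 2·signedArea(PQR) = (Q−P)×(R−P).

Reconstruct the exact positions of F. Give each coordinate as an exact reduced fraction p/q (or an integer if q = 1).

F = (6, 1/4)

1. F_x = 6  [line 16·x + -5·y + -379/4 = 0 ∩ |FB|² = 1017/16]
2. F_y = 1/4  [line 16·x + -5·y + -379/4 = 0 ∩ |FB|² = 1017/16]
   → F = (6, 1/4)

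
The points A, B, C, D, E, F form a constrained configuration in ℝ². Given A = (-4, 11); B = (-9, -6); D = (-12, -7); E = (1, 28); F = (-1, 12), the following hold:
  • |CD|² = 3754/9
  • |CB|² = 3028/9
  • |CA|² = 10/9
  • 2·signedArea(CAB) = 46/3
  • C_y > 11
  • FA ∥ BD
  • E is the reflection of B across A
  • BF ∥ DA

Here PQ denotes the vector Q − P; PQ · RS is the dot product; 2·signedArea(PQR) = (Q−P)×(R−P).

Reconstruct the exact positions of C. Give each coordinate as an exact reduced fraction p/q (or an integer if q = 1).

C = (-3, 34/3)

1. C_x = -3  [line 17·x + -5·y + 323/3 = 0 ∩ |CD|² = 3754/9]
2. C_y = 34/3  [line 17·x + -5·y + 323/3 = 0 ∩ |CD|² = 3754/9]
   → C = (-3, 34/3)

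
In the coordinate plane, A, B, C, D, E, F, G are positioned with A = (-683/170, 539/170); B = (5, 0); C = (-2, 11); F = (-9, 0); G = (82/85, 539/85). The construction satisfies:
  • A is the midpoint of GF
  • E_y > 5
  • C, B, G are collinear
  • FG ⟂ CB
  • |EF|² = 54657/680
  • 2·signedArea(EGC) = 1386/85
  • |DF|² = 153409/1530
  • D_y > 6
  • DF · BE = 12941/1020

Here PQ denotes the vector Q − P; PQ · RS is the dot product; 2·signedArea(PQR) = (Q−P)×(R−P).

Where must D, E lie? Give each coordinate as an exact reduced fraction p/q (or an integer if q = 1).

D = (-859/510, 3487/510)
E = (-771/340, 2013/340)

1. E_x = -771/340  [line -396/85·x + -252/85·y + 594/85 = 0 ∩ |EF|² = 54657/680]
2. E_y = 2013/340  [line -396/85·x + -252/85·y + 594/85 = 0 ∩ |EF|² = 54657/680]
   → E = (-771/340, 2013/340)
3. D_x = -859/510  [line 2471/340·x + -2013/340·y + 13444/255 = 0 ∩ |DF|² = 153409/1530]
4. D_y = 3487/510  [line 2471/340·x + -2013/340·y + 13444/255 = 0 ∩ |DF|² = 153409/1530]
   → D = (-859/510, 3487/510)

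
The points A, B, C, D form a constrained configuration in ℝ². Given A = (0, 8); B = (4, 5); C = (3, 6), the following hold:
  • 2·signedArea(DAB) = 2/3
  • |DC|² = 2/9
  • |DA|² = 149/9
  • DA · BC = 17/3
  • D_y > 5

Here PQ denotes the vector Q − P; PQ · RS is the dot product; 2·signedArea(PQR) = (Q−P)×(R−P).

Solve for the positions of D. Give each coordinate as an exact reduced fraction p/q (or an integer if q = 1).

1. D_x = 10/3  [2·signedArea(DAB) = 2/3 ∩ DA · BC = 17/3]
2. D_y = 17/3  [2·signedArea(DAB) = 2/3 ∩ DA · BC = 17/3]
   → D = (10/3, 17/3)

D = (10/3, 17/3)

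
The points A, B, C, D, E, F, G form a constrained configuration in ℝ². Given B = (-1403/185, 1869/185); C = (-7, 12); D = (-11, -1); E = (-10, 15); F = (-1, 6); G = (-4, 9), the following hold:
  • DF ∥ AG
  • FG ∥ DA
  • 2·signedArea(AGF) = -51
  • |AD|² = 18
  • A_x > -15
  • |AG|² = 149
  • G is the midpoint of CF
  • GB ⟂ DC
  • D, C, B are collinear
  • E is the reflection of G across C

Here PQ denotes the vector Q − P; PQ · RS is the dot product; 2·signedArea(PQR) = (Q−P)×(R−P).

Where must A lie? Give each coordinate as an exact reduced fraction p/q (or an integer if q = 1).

A = (-14, 2)

1. A_x = -14  [DF ∥ AG ∩ FG ∥ DA]
2. A_y = 2  [DF ∥ AG ∩ FG ∥ DA]
   → A = (-14, 2)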